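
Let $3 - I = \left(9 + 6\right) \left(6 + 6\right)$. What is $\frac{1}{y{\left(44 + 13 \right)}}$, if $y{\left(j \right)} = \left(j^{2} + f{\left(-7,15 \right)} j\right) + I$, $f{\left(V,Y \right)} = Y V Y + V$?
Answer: $- \frac{1}{87102} \approx -1.1481 \cdot 10^{-5}$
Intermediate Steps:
$f{\left(V,Y \right)} = V + V Y^{2}$ ($f{\left(V,Y \right)} = V Y Y + V = V Y^{2} + V = V + V Y^{2}$)
$I = -177$ ($I = 3 - \left(9 + 6\right) \left(6 + 6\right) = 3 - 15 \cdot 12 = 3 - 180 = -177$)
$y{\left(j \right)} = -177 + j^{2} - 1582 j$ ($y{\left(j \right)} = \left(j^{2} + - 7 \left(1 + 15^{2}\right) j\right) - 177 = \left(j^{2} + - 7 \left(1 + 225\right) j\right) - 177 = \left(j^{2} + \left(-7\right) 226 j\right) - 177 = \left(j^{2} - 1582 j\right) - 177 = -177 + j^{2} - 1582 j$)
$\frac{1}{y{\left(44 + 13 \right)}} = \frac{1}{-177 + \left(44 + 13\right)^{2} - 1582 \left(44 + 13\right)} = \frac{1}{-177 + 57^{2} - 90174} = \frac{1}{-177 + 3249 - 90174} = \frac{1}{-87102} = - \frac{1}{87102}$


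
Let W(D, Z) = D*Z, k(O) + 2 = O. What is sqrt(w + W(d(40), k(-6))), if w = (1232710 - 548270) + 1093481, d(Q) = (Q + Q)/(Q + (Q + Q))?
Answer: sqrt(16001241)/3 ≈ 1333.4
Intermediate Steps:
d(Q) = 2/3 (d(Q) = (2*Q)/(Q + 2*Q) = (2*Q)/((3*Q)) = (2*Q)*(1/(3*Q)) = 2/3)
k(O) = -2 + O
w = 1777921 (w = 684440 + 1093481 = 1777921)
sqrt(w + W(d(40), k(-6))) = sqrt(1777921 + 2*(-2 - 6)/3) = sqrt(1777921 + (2/3)*(-8)) = sqrt(1777921 - 16/3) = sqrt(5333747/3) = sqrt(16001241)/3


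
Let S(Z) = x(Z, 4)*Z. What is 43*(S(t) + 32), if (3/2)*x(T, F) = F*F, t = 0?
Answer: 1376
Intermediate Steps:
x(T, F) = 2*F**2/3 (x(T, F) = 2*(F*F)/3 = 2*F**2/3)
S(Z) = 32*Z/3 (S(Z) = ((2/3)*4**2)*Z = ((2/3)*16)*Z = 32*Z/3)
43*(S(t) + 32) = 43*((32/3)*0 + 32) = 43*(0 + 32) = 43*32 = 1376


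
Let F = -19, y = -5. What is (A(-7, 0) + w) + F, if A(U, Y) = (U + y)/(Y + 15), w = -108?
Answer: -639/5 ≈ -127.80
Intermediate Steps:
A(U, Y) = (-5 + U)/(15 + Y) (A(U, Y) = (U - 5)/(Y + 15) = (-5 + U)/(15 + Y))
(A(-7, 0) + w) + F = ((-5 - 7)/(15 + 0) - 108) - 19 = (-12/15 - 108) - 19 = ((1/15)*(-12) - 108) - 19 = (-4/5 - 108) - 19 = -544/5 - 19 = -639/5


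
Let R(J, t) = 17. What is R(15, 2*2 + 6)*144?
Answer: 2448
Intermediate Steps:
R(15, 2*2 + 6)*144 = 17*144 = 2448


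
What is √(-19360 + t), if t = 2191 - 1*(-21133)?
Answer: 2*√991 ≈ 62.960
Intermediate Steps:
t = 23324 (t = 2191 + 21133 = 23324)
√(-19360 + t) = √(-19360 + 23324) = √3964 = 2*√991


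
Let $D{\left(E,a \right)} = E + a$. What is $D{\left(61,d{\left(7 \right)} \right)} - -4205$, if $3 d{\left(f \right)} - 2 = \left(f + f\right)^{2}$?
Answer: $4332$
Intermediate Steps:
$d{\left(f \right)} = \frac{2}{3} + \frac{4 f^{2}}{3}$ ($d{\left(f \right)} = \frac{2}{3} + \frac{\left(f + f\right)^{2}}{3} = \frac{2}{3} + \frac{\left(2 f\right)^{2}}{3} = \frac{2}{3} + \frac{4 f^{2}}{3}$)
$D{\left(61,d{\left(7 \right)} \right)} - -4205 = \left(61 + \left(\frac{2}{3} + \frac{4 \cdot 7^{2}}{3}\right)\right) - -4205 = \left(61 + \left(\frac{2}{3} + \frac{4}{3} \cdot 49\right)\right) + 4205 = \left(61 + \left(\frac{2}{3} + \frac{196}{3}\right)\right) + 4205 = \left(61 + 66\right) + 4205 = 127 + 4205 = 4332$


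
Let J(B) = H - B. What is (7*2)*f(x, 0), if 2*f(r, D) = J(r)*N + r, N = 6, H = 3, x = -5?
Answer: 301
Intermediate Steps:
J(B) = 3 - B
f(r, D) = 9 - 5*r/2 (f(r, D) = ((3 - r)*6 + r)/2 = ((18 - 6*r) + r)/2 = (18 - 5*r)/2 = 9 - 5*r/2)
(7*2)*f(x, 0) = (7*2)*(9 - 5/2*(-5)) = 14*(9 + 25/2) = 14*(43/2) = 301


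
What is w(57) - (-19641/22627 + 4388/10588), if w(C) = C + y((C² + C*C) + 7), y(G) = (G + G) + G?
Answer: 1172266057576/59893669 ≈ 19572.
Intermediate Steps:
y(G) = 3*G (y(G) = 2*G + G = 3*G)
w(C) = 21 + C + 6*C² (w(C) = C + 3*((C² + C*C) + 7) = C + 3*((C² + C²) + 7) = C + 3*(2*C² + 7) = C + 3*(7 + 2*C²) = C + (21 + 6*C²) = 21 + C + 6*C²)
w(57) - (-19641/22627 + 4388/10588) = (21 + 57 + 6*57²) - (-19641/22627 + 4388/10588) = (21 + 57 + 6*3249) - (-19641*1/22627 + 4388*(1/10588)) = (21 + 57 + 19494) - (-19641/22627 + 1097/2647) = 19572 - 1*(-27167908/59893669) = 19572 + 27167908/59893669 = 1172266057576/59893669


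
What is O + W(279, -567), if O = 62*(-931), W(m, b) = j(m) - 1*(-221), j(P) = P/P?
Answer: -57500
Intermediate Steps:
j(P) = 1
W(m, b) = 222 (W(m, b) = 1 - 1*(-221) = 1 + 221 = 222)
O = -57722
O + W(279, -567) = -57722 + 222 = -57500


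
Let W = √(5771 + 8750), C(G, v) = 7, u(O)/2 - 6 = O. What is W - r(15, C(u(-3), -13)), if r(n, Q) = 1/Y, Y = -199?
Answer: 1/199 + √14521 ≈ 120.51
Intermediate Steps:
u(O) = 12 + 2*O
r(n, Q) = -1/199 (r(n, Q) = 1/(-199) = -1/199)
W = √14521 ≈ 120.50
W - r(15, C(u(-3), -13)) = √14521 - 1*(-1/199) = √14521 + 1/199 = 1/199 + √14521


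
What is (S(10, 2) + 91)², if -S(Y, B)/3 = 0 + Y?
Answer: 3721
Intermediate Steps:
S(Y, B) = -3*Y (S(Y, B) = -3*(0 + Y) = -3*Y)
(S(10, 2) + 91)² = (-3*10 + 91)² = (-30 + 91)² = 61² = 3721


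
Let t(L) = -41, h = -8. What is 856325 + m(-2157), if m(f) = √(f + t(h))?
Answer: 856325 + I*√2198 ≈ 8.5633e+5 + 46.883*I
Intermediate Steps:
m(f) = √(-41 + f) (m(f) = √(f - 41) = √(-41 + f))
856325 + m(-2157) = 856325 + √(-41 - 2157) = 856325 + √(-2198) = 856325 + I*√2198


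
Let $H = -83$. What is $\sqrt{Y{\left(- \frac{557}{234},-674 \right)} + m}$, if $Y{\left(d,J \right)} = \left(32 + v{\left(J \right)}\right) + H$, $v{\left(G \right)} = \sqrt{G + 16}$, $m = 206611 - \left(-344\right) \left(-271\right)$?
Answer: $\sqrt{113336 + i \sqrt{658}} \approx 336.65 + 0.038 i$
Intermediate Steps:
$m = 113387$ ($m = 206611 - 93224 = 113387$)
$v{\left(G \right)} = \sqrt{16 + G}$
$Y{\left(d,J \right)} = -51 + \sqrt{16 + J}$ ($Y{\left(d,J \right)} = \left(32 + \sqrt{16 + J}\right) - 83 = -51 + \sqrt{16 + J}$)
$\sqrt{Y{\left(- \frac{557}{234},-674 \right)} + m} = \sqrt{\left(-51 + \sqrt{16 - 674}\right) + 113387} = \sqrt{\left(-51 + \sqrt{-658}\right) + 113387} = \sqrt{\left(-51 + i \sqrt{658}\right) + 113387} = \sqrt{113336 + i \sqrt{658}}$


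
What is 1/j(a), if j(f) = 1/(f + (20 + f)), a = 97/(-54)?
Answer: 443/27 ≈ 16.407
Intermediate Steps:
a = -97/54 (a = 97*(-1/54) = -97/54 ≈ -1.7963)
j(f) = 1/(20 + 2*f)
1/j(a) = 1/(1/(2*(10 - 97/54))) = 1/(1/(2*(443/54))) = 1/((½)*(54/443)) = 1/(27/443) = 443/27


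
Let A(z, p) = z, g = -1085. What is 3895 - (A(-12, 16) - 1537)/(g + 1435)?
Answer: 1364799/350 ≈ 3899.4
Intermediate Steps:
3895 - (A(-12, 16) - 1537)/(g + 1435) = 3895 - (-12 - 1537)/(-1085 + 1435) = 3895 - (-1549)/350 = 3895 - 1*(-1549/350) = 3895 + 1549/350 = 1364799/350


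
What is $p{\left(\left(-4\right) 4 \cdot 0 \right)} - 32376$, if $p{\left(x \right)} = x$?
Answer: $-32376$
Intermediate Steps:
$p{\left(\left(-4\right) 4 \cdot 0 \right)} - 32376 = \left(-4\right) 4 \cdot 0 - 32376 = \left(-16\right) 0 - 32376 = 0 - 32376 = -32376$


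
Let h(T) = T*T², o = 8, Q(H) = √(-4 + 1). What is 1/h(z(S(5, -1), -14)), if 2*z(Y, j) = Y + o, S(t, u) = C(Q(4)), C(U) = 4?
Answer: 1/216 ≈ 0.0046296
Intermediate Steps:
Q(H) = I*√3 (Q(H) = √(-3) = I*√3)
S(t, u) = 4
z(Y, j) = 4 + Y/2 (z(Y, j) = (Y + 8)/2 = (8 + Y)/2 = 4 + Y/2)
h(T) = T³
1/h(z(S(5, -1), -14)) = 1/((4 + (½)*4)³) = 1/((4 + 2)³) = 1/(6³) = 1/216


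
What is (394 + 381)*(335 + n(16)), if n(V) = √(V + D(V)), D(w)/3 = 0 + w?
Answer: 265825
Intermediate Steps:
D(w) = 3*w (D(w) = 3*(0 + w) = 3*w)
n(V) = 2*√V (n(V) = √(V + 3*V) = √(4*V) = 2*√V)
(394 + 381)*(335 + n(16)) = (394 + 381)*(335 + 2*√16) = 775*(335 + 2*4) = 775*(335 + 8) = 775*343 = 265825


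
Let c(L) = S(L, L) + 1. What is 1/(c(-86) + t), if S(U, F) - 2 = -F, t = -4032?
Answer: -1/3943 ≈ -0.00025361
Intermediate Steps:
S(U, F) = 2 - F
c(L) = 3 - L (c(L) = (2 - L) + 1 = 3 - L)
1/(c(-86) + t) = 1/((3 - 1*(-86)) - 4032) = 1/((3 + 86) - 4032) = 1/(89 - 4032) = 1/(-3943) = -1/3943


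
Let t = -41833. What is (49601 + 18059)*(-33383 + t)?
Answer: -5089114560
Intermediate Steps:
(49601 + 18059)*(-33383 + t) = (49601 + 18059)*(-33383 - 41833) = 67660*(-75216) = -5089114560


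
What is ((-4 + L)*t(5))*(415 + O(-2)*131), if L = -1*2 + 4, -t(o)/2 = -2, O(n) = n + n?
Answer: 872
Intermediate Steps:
O(n) = 2*n
t(o) = 4 (t(o) = -2*(-2) = 4)
L = 2 (L = -2 + 4 = 2)
((-4 + L)*t(5))*(415 + O(-2)*131) = ((-4 + 2)*4)*(415 + (2*(-2))*131) = (-2*4)*(415 - 4*131) = -8*(415 - 524) = -8*(-109) = 872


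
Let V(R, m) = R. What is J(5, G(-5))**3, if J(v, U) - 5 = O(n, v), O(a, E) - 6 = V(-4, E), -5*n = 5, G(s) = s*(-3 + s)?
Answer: 343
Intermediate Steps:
n = -1 (n = -1/5*5 = -1)
O(a, E) = 2 (O(a, E) = 6 - 4 = 2)
J(v, U) = 7 (J(v, U) = 5 + 2 = 7)
J(5, G(-5))**3 = 7**3 = 343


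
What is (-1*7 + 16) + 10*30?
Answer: 309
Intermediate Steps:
(-1*7 + 16) + 10*30 = (-7 + 16) + 300 = 9 + 300 = 309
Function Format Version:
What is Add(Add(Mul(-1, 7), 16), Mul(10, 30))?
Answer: 309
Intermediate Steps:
Add(Add(Mul(-1, 7), 16), Mul(10, 30)) = Add(Add(-7, 16), 300) = Add(9, 300) = 309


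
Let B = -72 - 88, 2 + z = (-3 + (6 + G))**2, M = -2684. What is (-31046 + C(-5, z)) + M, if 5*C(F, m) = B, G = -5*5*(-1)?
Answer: -33762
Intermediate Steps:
G = 25 (G = -25*(-1) = 25)
z = 782 (z = -2 + (-3 + (6 + 25))**2 = -2 + (-3 + 31)**2 = -2 + 28**2 = -2 + 784 = 782)
B = -160
C(F, m) = -32 (C(F, m) = (1/5)*(-160) = -32)
(-31046 + C(-5, z)) + M = (-31046 - 32) - 2684 = -31078 - 2684 = -33762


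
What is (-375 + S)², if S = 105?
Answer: 72900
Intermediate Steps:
(-375 + S)² = (-375 + 105)² = (-270)² = 72900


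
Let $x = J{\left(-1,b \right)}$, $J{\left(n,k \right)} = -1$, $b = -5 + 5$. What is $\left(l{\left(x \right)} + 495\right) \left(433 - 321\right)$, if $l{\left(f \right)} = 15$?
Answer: $57120$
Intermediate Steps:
$b = 0$
$x = -1$
$\left(l{\left(x \right)} + 495\right) \left(433 - 321\right) = \left(15 + 495\right) \left(433 - 321\right) = 510 \cdot 112 = 57120$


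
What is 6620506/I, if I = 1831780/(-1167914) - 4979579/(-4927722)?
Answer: -19051020798759992724/1605391288477 ≈ -1.1867e+7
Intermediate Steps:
I = -1605391288477/2877577755954 (I = 1831780*(-1/1167914) - 4979579*(-1/4927722) = -915890/583957 + 4979579/4927722 = -1605391288477/2877577755954 ≈ -0.55790)
6620506/I = 6620506/(-1605391288477/2877577755954) = 6620506*(-2877577755954/1605391288477) = -19051020798759992724/1605391288477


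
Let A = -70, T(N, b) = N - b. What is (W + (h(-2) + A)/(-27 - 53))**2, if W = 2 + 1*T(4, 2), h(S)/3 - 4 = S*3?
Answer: 9801/400 ≈ 24.503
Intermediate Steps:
h(S) = 12 + 9*S (h(S) = 12 + 3*(S*3) = 12 + 3*(3*S) = 12 + 9*S)
W = 4 (W = 2 + 1*(4 - 1*2) = 2 + 1*(4 - 2) = 2 + 1*2 = 2 + 2 = 4)
(W + (h(-2) + A)/(-27 - 53))**2 = (4 + ((12 + 9*(-2)) - 70)/(-27 - 53))**2 = (4 + ((12 - 18) - 70)/(-80))**2 = (4 + (-6 - 70)*(-1/80))**2 = (4 - 76*(-1/80))**2 = (4 + 19/20)**2 = (99/20)**2 = 9801/400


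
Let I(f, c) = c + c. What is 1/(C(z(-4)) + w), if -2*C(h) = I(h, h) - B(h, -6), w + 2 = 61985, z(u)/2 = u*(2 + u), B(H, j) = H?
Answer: 1/61975 ≈ 1.6136e-5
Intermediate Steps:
I(f, c) = 2*c
z(u) = 2*u*(2 + u) (z(u) = 2*(u*(2 + u)) = 2*u*(2 + u))
w = 61983 (w = -2 + 61985 = 61983)
C(h) = -h/2 (C(h) = -(2*h - h)/2 = -h/2)
1/(C(z(-4)) + w) = 1/(-(-4)*(2 - 4) + 61983) = 1/(-(-4)*(-2) + 61983) = 1/(-½*16 + 61983) = 1/(-8 + 61983) = 1/61975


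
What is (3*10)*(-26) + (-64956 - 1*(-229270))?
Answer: 163534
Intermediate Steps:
(3*10)*(-26) + (-64956 - 1*(-229270)) = 30*(-26) + (-64956 + 229270) = -780 + 164314 = 163534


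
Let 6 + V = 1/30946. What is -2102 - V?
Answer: -64862817/30946 ≈ -2096.0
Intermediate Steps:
V = -185675/30946 (V = -6 + 1/30946 = -185675/30946 ≈ -6.0000)
-2102 - V = -2102 - 1*(-185675/30946) = -2102 + 185675/30946 = -64862817/30946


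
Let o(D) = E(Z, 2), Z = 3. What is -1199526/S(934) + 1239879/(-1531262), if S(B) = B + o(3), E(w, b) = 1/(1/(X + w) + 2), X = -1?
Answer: -2297433905937/1788514016 ≈ -1284.5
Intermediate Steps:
E(w, b) = 1/(2 + 1/(-1 + w)) (E(w, b) = 1/(1/(-1 + w) + 2) = 1/(2 + 1/(-1 + w)))
o(D) = ⅖ (o(D) = (-1 + 3)/(-1 + 2*3) = 2/(-1 + 6) = 2/5 = (⅕)*2 = ⅖)
S(B) = ⅖ + B (S(B) = B + ⅖ = ⅖ + B)
-1199526/S(934) + 1239879/(-1531262) = -1199526/(⅖ + 934) + 1239879/(-1531262) = -1199526/4672/5 + 1239879*(-1/1531262) = -1199526*5/4672 - 1239879/1531262 = -2998815/2336 - 1239879/1531262 = -2297433905937/1788514016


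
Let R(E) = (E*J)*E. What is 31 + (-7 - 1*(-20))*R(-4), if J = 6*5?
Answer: 6271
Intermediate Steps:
J = 30
R(E) = 30*E**2 (R(E) = (E*30)*E = (30*E)*E = 30*E**2)
31 + (-7 - 1*(-20))*R(-4) = 31 + (-7 - 1*(-20))*(30*(-4)**2) = 31 + (-7 + 20)*(30*16) = 31 + 13*480 = 31 + 6240 = 6271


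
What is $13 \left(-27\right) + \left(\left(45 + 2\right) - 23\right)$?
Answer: $-327$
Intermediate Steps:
$13 \left(-27\right) + \left(\left(45 + 2\right) - 23\right) = -351 + \left(47 - 23\right) = -351 + 24 = -327$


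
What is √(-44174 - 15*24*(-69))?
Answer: I*√19334 ≈ 139.05*I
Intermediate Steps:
√(-44174 - 15*24*(-69)) = √(-44174 - 360*(-69)) = √(-44174 + 24840) = √(-19334) = I*√19334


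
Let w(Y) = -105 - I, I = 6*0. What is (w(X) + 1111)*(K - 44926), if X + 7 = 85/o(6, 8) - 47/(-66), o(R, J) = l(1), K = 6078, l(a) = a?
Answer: -39081088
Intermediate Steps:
I = 0
o(R, J) = 1
X = 5195/66 (X = -7 + (85/1 - 47/(-66)) = -7 + (85*1 - 47*(-1/66)) = -7 + (85 + 47/66) = -7 + 5657/66 = 5195/66 ≈ 78.712)
w(Y) = -105 (w(Y) = -105 - 1*0 = -105 + 0 = -105)
(w(X) + 1111)*(K - 44926) = (-105 + 1111)*(6078 - 44926) = 1006*(-38848) = -39081088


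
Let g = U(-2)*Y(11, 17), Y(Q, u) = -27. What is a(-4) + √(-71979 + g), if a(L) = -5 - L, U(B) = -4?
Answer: -1 + I*√71871 ≈ -1.0 + 268.09*I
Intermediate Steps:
g = 108 (g = -4*(-27) = 108)
a(-4) + √(-71979 + g) = (-5 - 1*(-4)) + √(-71979 + 108) = (-5 + 4) + √(-71871) = -1 + I*√71871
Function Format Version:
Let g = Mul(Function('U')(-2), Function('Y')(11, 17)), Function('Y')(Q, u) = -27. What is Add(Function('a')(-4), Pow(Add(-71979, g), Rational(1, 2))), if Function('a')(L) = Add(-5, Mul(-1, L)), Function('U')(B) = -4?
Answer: Add(-1, Mul(I, Pow(71871, Rational(1, 2)))) ≈ Add(-1.0000, Mul(268.09, I))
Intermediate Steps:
g = 108 (g = Mul(-4, -27) = 108)
Add(Function('a')(-4), Pow(Add(-71979, g), Rational(1, 2))) = Add(Add(-5, Mul(-1, -4)), Pow(Add(-71979, 108), Rational(1, 2))) = Add(Add(-5, 4), Pow(-71871, Rational(1, 2))) = Add(-1, Mul(I, Pow(71871, Rational(1, 2))))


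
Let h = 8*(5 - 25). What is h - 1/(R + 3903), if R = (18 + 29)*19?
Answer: -767361/4796 ≈ -160.00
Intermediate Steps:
h = -160 (h = 8*(-20) = -160)
R = 893 (R = 47*19 = 893)
h - 1/(R + 3903) = -160 - 1/(893 + 3903) = -160 - 1/4796 = -767361/4796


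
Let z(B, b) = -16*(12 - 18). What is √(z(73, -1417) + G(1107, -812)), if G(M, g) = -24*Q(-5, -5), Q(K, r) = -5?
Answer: 6*√6 ≈ 14.697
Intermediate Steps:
z(B, b) = 96 (z(B, b) = -16*(-6) = 96)
G(M, g) = 120 (G(M, g) = -24*(-5) = 120)
√(z(73, -1417) + G(1107, -812)) = √(96 + 120) = √216 = 6*√6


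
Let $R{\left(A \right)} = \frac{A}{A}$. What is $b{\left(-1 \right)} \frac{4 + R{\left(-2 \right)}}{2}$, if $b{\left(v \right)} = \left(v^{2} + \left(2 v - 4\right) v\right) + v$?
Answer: $15$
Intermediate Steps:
$R{\left(A \right)} = 1$
$b{\left(v \right)} = v + v^{2} + v \left(-4 + 2 v\right)$ ($b{\left(v \right)} = \left(v^{2} + \left(-4 + 2 v\right) v\right) + v = \left(v^{2} + v \left(-4 + 2 v\right)\right) + v = v + v^{2} + v \left(-4 + 2 v\right)$)
$b{\left(-1 \right)} \frac{4 + R{\left(-2 \right)}}{2} = 3 \left(-1\right) \left(-1 - 1\right) \frac{4 + 1}{2} = 3 \left(-1\right) \left(-2\right) \frac{1}{2} \cdot 5 = 6 \cdot \frac{5}{2} = 15$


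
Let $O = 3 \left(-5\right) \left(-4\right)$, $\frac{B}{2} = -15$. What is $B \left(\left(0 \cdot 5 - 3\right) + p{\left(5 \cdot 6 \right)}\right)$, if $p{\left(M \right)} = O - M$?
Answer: $-810$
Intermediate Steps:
$B = -30$ ($B = 2 \left(-15\right) = -30$)
$O = 60$ ($O = \left(-15\right) \left(-4\right) = 60$)
$p{\left(M \right)} = 60 - M$
$B \left(\left(0 \cdot 5 - 3\right) + p{\left(5 \cdot 6 \right)}\right) = - 30 \left(\left(0 \cdot 5 - 3\right) + \left(60 - 5 \cdot 6\right)\right) = - 30 \left(\left(0 - 3\right) + \left(60 - 30\right)\right) = - 30 \left(-3 + \left(60 - 30\right)\right) = - 30 \left(-3 + 30\right) = \left(-30\right) 27 = -810$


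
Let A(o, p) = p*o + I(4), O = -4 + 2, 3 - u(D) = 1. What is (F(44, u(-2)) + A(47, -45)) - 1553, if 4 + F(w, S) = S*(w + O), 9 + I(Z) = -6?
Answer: -3603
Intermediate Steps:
u(D) = 2 (u(D) = 3 - 1*1 = 3 - 1 = 2)
I(Z) = -15 (I(Z) = -9 - 6 = -15)
O = -2
F(w, S) = -4 + S*(-2 + w) (F(w, S) = -4 + S*(w - 2) = -4 + S*(-2 + w))
A(o, p) = -15 + o*p (A(o, p) = p*o - 15 = o*p - 15 = -15 + o*p)
(F(44, u(-2)) + A(47, -45)) - 1553 = ((-4 - 2*2 + 2*44) + (-15 + 47*(-45))) - 1553 = ((-4 - 4 + 88) + (-15 - 2115)) - 1553 = (80 - 2130) - 1553 = -2050 - 1553 = -3603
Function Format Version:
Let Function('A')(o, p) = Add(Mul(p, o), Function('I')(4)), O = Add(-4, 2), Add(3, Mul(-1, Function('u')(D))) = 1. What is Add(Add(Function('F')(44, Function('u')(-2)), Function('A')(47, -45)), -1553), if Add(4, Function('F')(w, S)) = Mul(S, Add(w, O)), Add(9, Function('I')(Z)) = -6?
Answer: -3603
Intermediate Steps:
Function('u')(D) = 2 (Function('u')(D) = Add(3, Mul(-1, 1)) = Add(3, -1) = 2)
Function('I')(Z) = -15 (Function('I')(Z) = Add(-9, -6) = -15)
O = -2
Function('F')(w, S) = Add(-4, Mul(S, Add(-2, w))) (Function('F')(w, S) = Add(-4, Mul(S, Add(w, -2))) = Add(-4, Mul(S, Add(-2, w))))
Function('A')(o, p) = Add(-15, Mul(o, p)) (Function('A')(o, p) = Add(Mul(p, o), -15) = Add(Mul(o, p), -15) = Add(-15, Mul(o, p)))
Add(Add(Function('F')(44, Function('u')(-2)), Function('A')(47, -45)), -1553) = Add(Add(Add(-4, Mul(-2, 2), Mul(2, 44)), Add(-15, Mul(47, -45))), -1553) = Add(Add(Add(-4, -4, 88), Add(-15, -2115)), -1553) = Add(Add(80, -2130), -1553) = Add(-2050, -1553) = -3603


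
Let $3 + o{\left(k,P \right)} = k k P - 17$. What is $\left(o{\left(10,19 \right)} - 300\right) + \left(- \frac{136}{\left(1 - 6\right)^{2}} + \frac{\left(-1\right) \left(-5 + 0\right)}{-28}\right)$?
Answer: $\frac{1102067}{700} \approx 1574.4$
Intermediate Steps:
$o{\left(k,P \right)} = -20 + P k^{2}$ ($o{\left(k,P \right)} = -3 + \left(k k P - 17\right) = -3 + \left(k^{2} P - 17\right) = -3 + \left(P k^{2} - 17\right) = -3 + \left(-17 + P k^{2}\right) = -20 + P k^{2}$)
$\left(o{\left(10,19 \right)} - 300\right) + \left(- \frac{136}{\left(1 - 6\right)^{2}} + \frac{\left(-1\right) \left(-5 + 0\right)}{-28}\right) = \left(\left(-20 + 19 \cdot 10^{2}\right) - 300\right) + \left(- \frac{136}{\left(1 - 6\right)^{2}} + \frac{\left(-1\right) \left(-5 + 0\right)}{-28}\right) = \left(\left(-20 + 19 \cdot 100\right) - 300\right) + \left(- \frac{136}{\left(-5\right)^{2}} + \left(-1\right) \left(-5\right) \left(- \frac{1}{28}\right)\right) = \left(\left(-20 + 1900\right) - 300\right) + \left(- \frac{136}{25} + 5 \left(- \frac{1}{28}\right)\right) = \left(1880 - 300\right) - \frac{3933}{700} = 1580 - \frac{3933}{700} = \frac{1102067}{700}$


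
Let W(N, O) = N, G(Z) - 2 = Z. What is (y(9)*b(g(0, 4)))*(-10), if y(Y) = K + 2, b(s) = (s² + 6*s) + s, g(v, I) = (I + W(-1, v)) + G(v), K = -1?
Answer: -600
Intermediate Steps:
G(Z) = 2 + Z
g(v, I) = 1 + I + v (g(v, I) = (I - 1) + (2 + v) = (-1 + I) + (2 + v) = 1 + I + v)
b(s) = s² + 7*s
y(Y) = 1 (y(Y) = -1 + 2 = 1)
(y(9)*b(g(0, 4)))*(-10) = (1*((1 + 4 + 0)*(7 + (1 + 4 + 0))))*(-10) = (1*(5*(7 + 5)))*(-10) = (1*(5*12))*(-10) = (1*60)*(-10) = 60*(-10) = -600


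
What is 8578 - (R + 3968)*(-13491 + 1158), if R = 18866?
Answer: 281620300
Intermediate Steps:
8578 - (R + 3968)*(-13491 + 1158) = 8578 - (18866 + 3968)*(-13491 + 1158) = 8578 - 22834*(-12333) = 8578 - 1*(-281611722) = 8578 + 281611722 = 281620300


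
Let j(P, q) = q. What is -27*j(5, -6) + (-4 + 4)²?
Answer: 162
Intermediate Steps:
-27*j(5, -6) + (-4 + 4)² = -27*(-6) + (-4 + 4)² = 162 + 0² = 162 + 0 = 162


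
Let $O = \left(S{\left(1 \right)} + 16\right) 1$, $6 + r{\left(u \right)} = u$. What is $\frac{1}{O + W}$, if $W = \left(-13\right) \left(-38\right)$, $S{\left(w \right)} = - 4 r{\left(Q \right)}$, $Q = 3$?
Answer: $\frac{1}{522} \approx 0.0019157$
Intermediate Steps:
$r{\left(u \right)} = -6 + u$
$S{\left(w \right)} = 12$ ($S{\left(w \right)} = - 4 \left(-6 + 3\right) = \left(-4\right) \left(-3\right) = 12$)
$W = 494$
$O = 28$ ($O = \left(12 + 16\right) 1 = 28 \cdot 1 = 28$)
$\frac{1}{O + W} = \frac{1}{28 + 494} = \frac{1}{522}$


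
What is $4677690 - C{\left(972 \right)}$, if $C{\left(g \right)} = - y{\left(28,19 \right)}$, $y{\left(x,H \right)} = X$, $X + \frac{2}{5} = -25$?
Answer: $\frac{23388323}{5} \approx 4.6777 \cdot 10^{6}$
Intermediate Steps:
$X = - \frac{127}{5}$ ($X = - \frac{2}{5} - 25 = - \frac{127}{5} \approx -25.4$)
$y{\left(x,H \right)} = - \frac{127}{5}$
$C{\left(g \right)} = \frac{127}{5}$ ($C{\left(g \right)} = \left(-1\right) \left(- \frac{127}{5}\right) = \frac{127}{5}$)
$4677690 - C{\left(972 \right)} = 4677690 - \frac{127}{5} = \frac{23388323}{5}$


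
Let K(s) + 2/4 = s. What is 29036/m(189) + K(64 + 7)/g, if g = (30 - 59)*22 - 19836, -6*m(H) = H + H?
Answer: -169853573/368532 ≈ -460.89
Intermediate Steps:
m(H) = -H/3 (m(H) = -(H + H)/6 = -H/3)
K(s) = -1/2 + s
g = -20474 (g = -29*22 - 19836 = -638 - 19836 = -20474)
29036/m(189) + K(64 + 7)/g = 29036/((-1/3*189)) + (-1/2 + (64 + 7))/(-20474) = 29036/(-63) + (-1/2 + 71)*(-1/20474) = 29036*(-1/63) + (141/2)*(-1/20474) = -4148/9 - 141/40948 = -169853573/368532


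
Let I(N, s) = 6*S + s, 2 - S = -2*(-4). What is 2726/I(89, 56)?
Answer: 1363/10 ≈ 136.30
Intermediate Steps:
S = -6 (S = 2 - (-2)*(-4) = 2 - 1*8 = 2 - 8 = -6)
I(N, s) = -36 + s (I(N, s) = 6*(-6) + s = -36 + s)
2726/I(89, 56) = 2726/(-36 + 56) = 2726/20 = 2726*(1/20) = 1363/10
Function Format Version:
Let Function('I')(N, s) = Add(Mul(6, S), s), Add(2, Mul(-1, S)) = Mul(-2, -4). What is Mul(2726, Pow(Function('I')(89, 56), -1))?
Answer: Rational(1363, 10) ≈ 136.30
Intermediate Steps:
S = -6 (S = Add(2, Mul(-1, Mul(-2, -4))) = Add(2, Mul(-1, 8)) = Add(2, -8) = -6)
Function('I')(N, s) = Add(-36, s) (Function('I')(N, s) = Add(Mul(6, -6), s) = Add(-36, s))
Mul(2726, Pow(Function('I')(89, 56), -1)) = Mul(2726, Pow(Add(-36, 56), -1)) = Mul(2726, Pow(20, -1)) = Mul(2726, Rational(1, 20)) = Rational(1363, 10)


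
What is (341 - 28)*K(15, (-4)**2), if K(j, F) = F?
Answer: 5008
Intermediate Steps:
(341 - 28)*K(15, (-4)**2) = (341 - 28)*(-4)**2 = 313*16 = 5008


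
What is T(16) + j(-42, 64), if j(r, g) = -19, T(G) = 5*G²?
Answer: 1261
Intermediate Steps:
T(16) + j(-42, 64) = 5*16² - 19 = 5*256 - 19 = 1280 - 19 = 1261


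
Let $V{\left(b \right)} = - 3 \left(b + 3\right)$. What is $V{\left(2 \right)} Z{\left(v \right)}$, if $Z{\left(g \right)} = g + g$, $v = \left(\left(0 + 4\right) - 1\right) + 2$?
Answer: $-150$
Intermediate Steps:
$V{\left(b \right)} = -9 - 3 b$ ($V{\left(b \right)} = - 3 \left(3 + b\right) = -9 - 3 b$)
$v = 5$ ($v = \left(4 - 1\right) + 2 = 3 + 2 = 5$)
$Z{\left(g \right)} = 2 g$
$V{\left(2 \right)} Z{\left(v \right)} = \left(-9 - 6\right) 2 \cdot 5 = \left(-9 - 6\right) 10 = \left(-15\right) 10 = -150$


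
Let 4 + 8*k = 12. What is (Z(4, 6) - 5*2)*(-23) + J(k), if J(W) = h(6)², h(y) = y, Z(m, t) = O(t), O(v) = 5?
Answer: 151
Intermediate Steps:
k = 1 (k = -½ + (⅛)*12 = -½ + 3/2 = 1)
Z(m, t) = 5
J(W) = 36 (J(W) = 6² = 36)
(Z(4, 6) - 5*2)*(-23) + J(k) = (5 - 5*2)*(-23) + 36 = (5 - 10)*(-23) + 36 = -5*(-23) + 36 = 115 + 36 = 151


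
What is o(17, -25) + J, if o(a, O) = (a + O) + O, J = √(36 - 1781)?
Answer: -33 + I*√1745 ≈ -33.0 + 41.773*I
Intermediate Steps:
J = I*√1745 (J = √(-1745) = I*√1745 ≈ 41.773*I)
o(a, O) = a + 2*O (o(a, O) = (O + a) + O = a + 2*O)
o(17, -25) + J = (17 + 2*(-25)) + I*√1745 = (17 - 50) + I*√1745 = -33 + I*√1745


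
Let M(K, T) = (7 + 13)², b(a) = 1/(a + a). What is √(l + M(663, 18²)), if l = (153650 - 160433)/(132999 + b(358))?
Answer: 2*√3137397785371795/5601605 ≈ 19.999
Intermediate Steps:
b(a) = 1/(2*a)
l = -285684/5601605 (l = (153650 - 160433)/(132999 + (½)/358) = -6783/(132999 + (½)*(1/358)) = -6783/(132999 + 1/716) = -6783/95227285/716 = -6783*716/95227285 = -285684/5601605 ≈ -0.051000)
M(K, T) = 400 (M(K, T) = 20² = 400)
√(l + M(663, 18²)) = √(-285684/5601605 + 400) = √(2240356316/5601605) = 2*√3137397785371795/5601605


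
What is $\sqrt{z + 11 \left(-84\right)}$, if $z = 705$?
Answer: $i \sqrt{219} \approx 14.799 i$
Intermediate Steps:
$\sqrt{z + 11 \left(-84\right)} = \sqrt{705 + 11 \left(-84\right)} = \sqrt{705 - 924} = \sqrt{-219} = i \sqrt{219}$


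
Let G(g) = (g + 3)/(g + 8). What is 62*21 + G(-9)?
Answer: 1308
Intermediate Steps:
G(g) = (3 + g)/(8 + g)
62*21 + G(-9) = 62*21 + (3 - 9)/(8 - 9) = 1302 - 6/(-1) = 1302 - 1*(-6) = 1302 + 6 = 1308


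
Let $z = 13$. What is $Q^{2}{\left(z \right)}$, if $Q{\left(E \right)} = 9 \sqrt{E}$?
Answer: $1053$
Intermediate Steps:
$Q^{2}{\left(z \right)} = \left(9 \sqrt{13}\right)^{2} = 1053$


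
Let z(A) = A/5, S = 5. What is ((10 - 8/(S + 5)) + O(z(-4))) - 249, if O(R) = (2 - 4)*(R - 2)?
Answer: -1171/5 ≈ -234.20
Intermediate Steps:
z(A) = A/5 (z(A) = A*(⅕) = A/5)
O(R) = 4 - 2*R (O(R) = -2*(-2 + R) = 4 - 2*R)
((10 - 8/(S + 5)) + O(z(-4))) - 249 = ((10 - 8/(5 + 5)) + (4 - 2*(-4)/5)) - 249 = ((10 - 8/10) + (4 - 2*(-⅘))) - 249 = ((10 + (⅒)*(-8)) + (4 + 8/5)) - 249 = ((10 - ⅘) + 28/5) - 249 = (46/5 + 28/5) - 249 = 74/5 - 249 = -1171/5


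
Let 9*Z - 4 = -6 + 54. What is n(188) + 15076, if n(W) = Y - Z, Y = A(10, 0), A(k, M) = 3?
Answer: 135659/9 ≈ 15073.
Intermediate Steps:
Z = 52/9 (Z = 4/9 + (-6 + 54)/9 = 4/9 + (⅑)*48 = 4/9 + 16/3 = 52/9 ≈ 5.7778)
Y = 3
n(W) = -25/9 (n(W) = 3 - 1*52/9 = 3 - 52/9 = -25/9)
n(188) + 15076 = -25/9 + 15076 = 135659/9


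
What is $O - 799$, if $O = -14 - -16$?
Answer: $-797$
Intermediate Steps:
$O = 2$ ($O = -14 + 16 = 2$)
$O - 799 = 2 - 799 = -797$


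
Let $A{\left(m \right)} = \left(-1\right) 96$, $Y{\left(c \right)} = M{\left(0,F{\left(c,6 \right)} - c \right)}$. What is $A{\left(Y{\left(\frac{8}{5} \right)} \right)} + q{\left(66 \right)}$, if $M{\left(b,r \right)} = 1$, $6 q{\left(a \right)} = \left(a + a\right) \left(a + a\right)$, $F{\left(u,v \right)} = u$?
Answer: $2808$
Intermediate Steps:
$q{\left(a \right)} = \frac{2 a^{2}}{3}$ ($q{\left(a \right)} = \frac{\left(a + a\right) \left(a + a\right)}{6} = \frac{2 a 2 a}{6} = \frac{4 a^{2}}{6} = \frac{2 a^{2}}{3}$)
$Y{\left(c \right)} = 1$
$A{\left(m \right)} = -96$
$A{\left(Y{\left(\frac{8}{5} \right)} \right)} + q{\left(66 \right)} = -96 + \frac{2 \cdot 66^{2}}{3} = -96 + \frac{2}{3} \cdot 4356 = -96 + 2904 = 2808$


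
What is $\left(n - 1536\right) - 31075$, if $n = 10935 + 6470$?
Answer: $-15206$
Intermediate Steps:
$n = 17405$
$\left(n - 1536\right) - 31075 = \left(17405 - 1536\right) - 31075 = 15869 - 31075 = -15206$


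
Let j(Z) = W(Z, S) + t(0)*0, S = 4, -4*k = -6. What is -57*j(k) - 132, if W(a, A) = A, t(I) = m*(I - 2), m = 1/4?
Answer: -360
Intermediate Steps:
m = 1/4 ≈ 0.25000
k = 3/2 (k = -1/4*(-6) = 3/2 ≈ 1.5000)
t(I) = -1/2 + I/4 (t(I) = (I - 2)/4 = (-2 + I)/4 = -1/2 + I/4)
j(Z) = 4 (j(Z) = 4 + (-1/2 + (1/4)*0)*0 = 4 + (-1/2 + 0)*0 = 4 - 1/2*0 = 4 + 0 = 4)
-57*j(k) - 132 = -57*4 - 132 = -228 - 132 = -360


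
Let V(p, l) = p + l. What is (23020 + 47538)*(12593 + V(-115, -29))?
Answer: 878376542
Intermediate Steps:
V(p, l) = l + p
(23020 + 47538)*(12593 + V(-115, -29)) = (23020 + 47538)*(12593 + (-29 - 115)) = 70558*(12593 - 144) = 70558*12449 = 878376542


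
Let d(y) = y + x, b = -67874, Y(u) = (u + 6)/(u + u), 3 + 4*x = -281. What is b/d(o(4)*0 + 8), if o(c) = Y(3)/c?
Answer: 67874/63 ≈ 1077.4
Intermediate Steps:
x = -71 (x = -¾ + (¼)*(-281) = -¾ - 281/4 = -71)
Y(u) = (6 + u)/(2*u) (Y(u) = (6 + u)/((2*u)) = (6 + u)*(1/(2*u)) = (6 + u)/(2*u))
o(c) = 3/(2*c) (o(c) = ((½)*(6 + 3)/3)/c = ((½)*(⅓)*9)/c = 3/(2*c))
d(y) = -71 + y (d(y) = y - 71 = -71 + y)
b/d(o(4)*0 + 8) = -67874/(-71 + (((3/2)/4)*0 + 8)) = -67874/(-71 + (((3/2)*(¼))*0 + 8)) = -67874/(-71 + ((3/8)*0 + 8)) = -67874/(-71 + (0 + 8)) = -67874/(-71 + 8) = -67874/(-63) = -67874*(-1/63) = 67874/63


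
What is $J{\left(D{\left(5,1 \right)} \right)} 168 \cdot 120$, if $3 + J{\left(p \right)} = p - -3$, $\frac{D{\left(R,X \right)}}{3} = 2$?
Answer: $120960$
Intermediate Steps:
$D{\left(R,X \right)} = 6$ ($D{\left(R,X \right)} = 3 \cdot 2 = 6$)
$J{\left(p \right)} = p$ ($J{\left(p \right)} = -3 + \left(p - -3\right) = -3 + \left(p + 3\right) = -3 + \left(3 + p\right) = p$)
$J{\left(D{\left(5,1 \right)} \right)} 168 \cdot 120 = 6 \cdot 168 \cdot 120 = 1008 \cdot 120 = 120960$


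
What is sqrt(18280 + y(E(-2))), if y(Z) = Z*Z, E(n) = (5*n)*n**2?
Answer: 2*sqrt(4970) ≈ 141.00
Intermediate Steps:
E(n) = 5*n**3
y(Z) = Z**2
sqrt(18280 + y(E(-2))) = sqrt(18280 + (5*(-2)**3)**2) = sqrt(18280 + (5*(-8))**2) = sqrt(18280 + (-40)**2) = sqrt(18280 + 1600) = sqrt(19880) = 2*sqrt(4970)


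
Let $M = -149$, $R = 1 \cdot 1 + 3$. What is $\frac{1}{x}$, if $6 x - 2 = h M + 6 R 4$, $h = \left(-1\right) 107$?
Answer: $\frac{2}{5347} \approx 0.00037404$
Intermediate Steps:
$R = 4$ ($R = 1 + 3 = 4$)
$h = -107$
$x = \frac{5347}{2}$ ($x = \frac{1}{3} + \frac{\left(-107\right) \left(-149\right) + 6 \cdot 4 \cdot 4}{6} = \frac{1}{3} + \frac{15943 + 24 \cdot 4}{6} = \frac{1}{3} + \frac{15943 + 96}{6} = \frac{1}{3} + \frac{1}{6} \cdot 16039 = \frac{1}{3} + \frac{16039}{6} = \frac{5347}{2} \approx 2673.5$)
$\frac{1}{x} = \frac{1}{\frac{5347}{2}} = \frac{2}{5347}$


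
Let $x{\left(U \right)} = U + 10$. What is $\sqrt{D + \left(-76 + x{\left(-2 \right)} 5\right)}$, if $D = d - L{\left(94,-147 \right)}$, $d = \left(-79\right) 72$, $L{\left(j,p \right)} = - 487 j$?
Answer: $\sqrt{40054} \approx 200.14$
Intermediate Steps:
$x{\left(U \right)} = 10 + U$
$d = -5688$
$D = 40090$ ($D = -5688 - \left(-487\right) 94 = -5688 - -45778 = -5688 + 45778 = 40090$)
$\sqrt{D + \left(-76 + x{\left(-2 \right)} 5\right)} = \sqrt{40090 - \left(76 - \left(10 - 2\right) 5\right)} = \sqrt{40090 + \left(-76 + 8 \cdot 5\right)} = \sqrt{40090 + \left(-76 + 40\right)} = \sqrt{40090 - 36} = \sqrt{40054}$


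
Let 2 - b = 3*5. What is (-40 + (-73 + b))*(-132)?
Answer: 16632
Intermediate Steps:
b = -13 (b = 2 - 3*5 = 2 - 1*15 = 2 - 15 = -13)
(-40 + (-73 + b))*(-132) = (-40 + (-73 - 13))*(-132) = (-40 - 86)*(-132) = -126*(-132) = 16632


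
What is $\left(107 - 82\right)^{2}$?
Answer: $625$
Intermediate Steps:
$\left(107 - 82\right)^{2} = 25^{2} = 625$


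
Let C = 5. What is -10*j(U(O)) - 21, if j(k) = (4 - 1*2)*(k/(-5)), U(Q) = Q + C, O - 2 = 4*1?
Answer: 23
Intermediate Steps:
O = 6 (O = 2 + 4*1 = 2 + 4 = 6)
U(Q) = 5 + Q (U(Q) = Q + 5 = 5 + Q)
j(k) = -2*k/5 (j(k) = (4 - 2)*(k*(-⅕)) = 2*(-k/5) = -2*k/5)
-10*j(U(O)) - 21 = -(-4)*(5 + 6) - 21 = -(-4)*11 - 21 = -10*(-22/5) - 21 = 44 - 21 = 23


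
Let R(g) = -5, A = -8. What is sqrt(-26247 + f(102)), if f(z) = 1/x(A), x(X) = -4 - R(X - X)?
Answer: I*sqrt(26246) ≈ 162.01*I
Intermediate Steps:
x(X) = 1 (x(X) = -4 - 1*(-5) = -4 + 5 = 1)
f(z) = 1 (f(z) = 1/1 = 1)
sqrt(-26247 + f(102)) = sqrt(-26247 + 1) = sqrt(-26246) = I*sqrt(26246)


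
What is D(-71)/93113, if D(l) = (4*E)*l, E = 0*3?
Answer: 0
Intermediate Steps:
E = 0
D(l) = 0 (D(l) = (4*0)*l = 0*l = 0)
D(-71)/93113 = 0/93113 = 0*(1/93113) = 0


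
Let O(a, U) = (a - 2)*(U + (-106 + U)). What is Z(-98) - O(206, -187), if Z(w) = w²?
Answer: 107524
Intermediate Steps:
O(a, U) = (-106 + 2*U)*(-2 + a) (O(a, U) = (-2 + a)*(-106 + 2*U) = (-106 + 2*U)*(-2 + a))
Z(-98) - O(206, -187) = (-98)² - (212 - 106*206 - 4*(-187) + 2*(-187)*206) = 9604 - (212 - 21836 + 748 - 77044) = 9604 - 1*(-97920) = 9604 + 97920 = 107524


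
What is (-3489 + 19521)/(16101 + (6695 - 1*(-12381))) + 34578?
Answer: 1216366338/35177 ≈ 34578.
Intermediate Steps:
(-3489 + 19521)/(16101 + (6695 - 1*(-12381))) + 34578 = 16032/(16101 + (6695 + 12381)) + 34578 = 16032/(16101 + 19076) + 34578 = 16032/35177 + 34578 = 1216366338/35177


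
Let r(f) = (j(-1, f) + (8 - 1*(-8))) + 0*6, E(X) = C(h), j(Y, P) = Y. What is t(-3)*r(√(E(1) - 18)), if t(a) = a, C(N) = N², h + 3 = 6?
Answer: -45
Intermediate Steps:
h = 3 (h = -3 + 6 = 3)
E(X) = 9 (E(X) = 3² = 9)
r(f) = 15 (r(f) = (-1 + (8 - 1*(-8))) + 0*6 = (-1 + (8 + 8)) + 0 = (-1 + 16) + 0 = 15 + 0 = 15)
t(-3)*r(√(E(1) - 18)) = -3*15 = -45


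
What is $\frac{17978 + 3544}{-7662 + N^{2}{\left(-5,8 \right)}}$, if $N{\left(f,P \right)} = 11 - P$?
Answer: $- \frac{7174}{2551} \approx -2.8122$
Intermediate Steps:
$\frac{17978 + 3544}{-7662 + N^{2}{\left(-5,8 \right)}} = \frac{17978 + 3544}{-7662 + \left(11 - 8\right)^{2}} = \frac{21522}{-7662 + \left(11 - 8\right)^{2}} = \frac{21522}{-7662 + 3^{2}} = \frac{21522}{-7662 + 9} = \frac{21522}{-7653} = 21522 \left(- \frac{1}{7653}\right) = - \frac{7174}{2551}$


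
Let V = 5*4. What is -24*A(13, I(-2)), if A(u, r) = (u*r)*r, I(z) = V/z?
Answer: -31200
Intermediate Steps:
V = 20
I(z) = 20/z
A(u, r) = u*r**2 (A(u, r) = (r*u)*r = u*r**2)
-24*A(13, I(-2)) = -312*(20/(-2))**2 = -312*(20*(-1/2))**2 = -312*(-10)**2 = -312*100 = -24*1300 = -31200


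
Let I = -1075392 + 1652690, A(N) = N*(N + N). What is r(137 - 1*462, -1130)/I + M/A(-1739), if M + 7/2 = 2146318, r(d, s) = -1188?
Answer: 33293993425/94368594868 ≈ 0.35281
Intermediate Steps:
A(N) = 2*N**2 (A(N) = N*(2*N) = 2*N**2)
M = 4292629/2 (M = -7/2 + 2146318 = 4292629/2 ≈ 2.1463e+6)
I = 577298
r(137 - 1*462, -1130)/I + M/A(-1739) = -1188/577298 + 4292629/(2*((2*(-1739)**2))) = -1188*1/577298 + 4292629/(2*((2*3024121))) = -594/288649 + (4292629/2)/6048242 = -594/288649 + (4292629/2)*(1/6048242) = -594/288649 + 116017/326932 = 33293993425/94368594868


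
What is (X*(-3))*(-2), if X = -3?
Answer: -18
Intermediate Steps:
(X*(-3))*(-2) = -3*(-3)*(-2) = 9*(-2) = -18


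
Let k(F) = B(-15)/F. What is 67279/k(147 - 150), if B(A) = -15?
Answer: 67279/5 ≈ 13456.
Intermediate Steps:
k(F) = -15/F
67279/k(147 - 150) = 67279/((-15/(147 - 150))) = 67279/((-15/(-3))) = 67279/((-15*(-1/3))) = 67279/5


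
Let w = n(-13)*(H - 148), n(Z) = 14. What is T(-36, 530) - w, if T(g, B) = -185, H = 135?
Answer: -3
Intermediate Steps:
w = -182 (w = 14*(135 - 148) = 14*(-13) = -182)
T(-36, 530) - w = -185 - 1*(-182) = -185 + 182 = -3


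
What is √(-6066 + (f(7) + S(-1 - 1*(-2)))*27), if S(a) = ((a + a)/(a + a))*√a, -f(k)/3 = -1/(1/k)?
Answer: 12*I*√38 ≈ 73.973*I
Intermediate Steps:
f(k) = 3*k (f(k) = -(-3)/(1/k) = -(-3)*k = 3*k)
S(a) = √a (S(a) = ((2*a)/((2*a)))*√a = ((2*a)*(1/(2*a)))*√a = 1*√a = √a)
√(-6066 + (f(7) + S(-1 - 1*(-2)))*27) = √(-6066 + (3*7 + √(-1 - 1*(-2)))*27) = √(-6066 + (21 + √(-1 + 2))*27) = √(-6066 + (21 + √1)*27) = √(-6066 + (21 + 1)*27) = √(-6066 + 22*27) = √(-6066 + 594) = √(-5472) = 12*I*√38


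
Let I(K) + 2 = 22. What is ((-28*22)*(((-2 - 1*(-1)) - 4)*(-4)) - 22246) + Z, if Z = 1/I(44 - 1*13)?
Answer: -691319/20 ≈ -34566.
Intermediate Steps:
I(K) = 20 (I(K) = -2 + 22 = 20)
Z = 1/20 ≈ 0.050000
((-28*22)*(((-2 - 1*(-1)) - 4)*(-4)) - 22246) + Z = ((-28*22)*(((-2 - 1*(-1)) - 4)*(-4)) - 22246) + 1/20 = (-616*((-2 + 1) - 4)*(-4) - 22246) + 1/20 = (-616*(-1 - 4)*(-4) - 22246) + 1/20 = (-(-3080)*(-4) - 22246) + 1/20 = (-616*20 - 22246) + 1/20 = (-12320 - 22246) + 1/20 = -34566 + 1/20 = -691319/20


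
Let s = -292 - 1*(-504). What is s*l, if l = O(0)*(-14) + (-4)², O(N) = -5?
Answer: 18232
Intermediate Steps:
l = 86 (l = -5*(-14) + (-4)² = 70 + 16 = 86)
s = 212 (s = -292 + 504 = 212)
s*l = 212*86 = 18232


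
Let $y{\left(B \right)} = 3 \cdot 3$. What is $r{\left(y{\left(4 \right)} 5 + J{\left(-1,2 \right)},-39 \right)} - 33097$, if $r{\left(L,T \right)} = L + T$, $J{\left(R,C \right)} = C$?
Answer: $-33089$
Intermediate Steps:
$y{\left(B \right)} = 9$
$r{\left(y{\left(4 \right)} 5 + J{\left(-1,2 \right)},-39 \right)} - 33097 = \left(\left(9 \cdot 5 + 2\right) - 39\right) - 33097 = \left(\left(45 + 2\right) - 39\right) - 33097 = \left(47 - 39\right) - 33097 = 8 - 33097 = -33089$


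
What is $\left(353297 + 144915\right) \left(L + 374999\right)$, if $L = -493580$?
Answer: $-59078477172$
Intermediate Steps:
$\left(353297 + 144915\right) \left(L + 374999\right) = \left(353297 + 144915\right) \left(-493580 + 374999\right) = 498212 \left(-118581\right) = -59078477172$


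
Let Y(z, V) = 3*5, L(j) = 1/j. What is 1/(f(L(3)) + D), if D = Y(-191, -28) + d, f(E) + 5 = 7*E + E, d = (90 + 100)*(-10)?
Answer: -3/5662 ≈ -0.00052985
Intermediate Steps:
Y(z, V) = 15
d = -1900 (d = 190*(-10) = -1900)
f(E) = -5 + 8*E (f(E) = -5 + (7*E + E) = -5 + 8*E)
D = -1885 (D = 15 - 1900 = -1885)
1/(f(L(3)) + D) = 1/((-5 + 8/3) - 1885) = 1/(-7/3 - 1885) = 1/(-5662/3) = -3/5662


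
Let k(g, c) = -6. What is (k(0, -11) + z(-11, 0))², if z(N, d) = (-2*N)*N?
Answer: 61504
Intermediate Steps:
z(N, d) = -2*N²
(k(0, -11) + z(-11, 0))² = (-6 - 2*(-11)²)² = (-6 - 2*121)² = (-6 - 242)² = (-248)² = 61504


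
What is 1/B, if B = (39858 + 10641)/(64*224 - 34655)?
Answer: -6773/16833 ≈ -0.40236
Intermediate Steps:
B = -16833/6773 (B = 50499/(14336 - 34655) = 50499/(-20319) = 50499*(-1/20319) = -16833/6773 ≈ -2.4853)
1/B = 1/(-16833/6773) = -6773/16833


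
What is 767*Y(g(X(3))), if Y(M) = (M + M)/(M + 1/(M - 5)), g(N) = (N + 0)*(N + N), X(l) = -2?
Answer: 36816/25 ≈ 1472.6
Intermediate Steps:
g(N) = 2*N² (g(N) = N*(2*N) = 2*N²)
Y(M) = 2*M/(M + 1/(-5 + M)) (Y(M) = (2*M)/(M + 1/(-5 + M)) = 2*M/(M + 1/(-5 + M)))
767*Y(g(X(3))) = 767*(2*(2*(-2)²)*(-5 + 2*(-2)²)/(1 + (2*(-2)²)² - 10*(-2)²)) = 767*(2*(2*4)*(-5 + 2*4)/(1 + (2*4)² - 10*4)) = 767*(2*8*(-5 + 8)/(1 + 8² - 5*8)) = 767*(2*8*3/(1 + 64 - 40)) = 767*(2*8*3/25) = 767*(2*8*(1/25)*3) = 767*(48/25) = 36816/25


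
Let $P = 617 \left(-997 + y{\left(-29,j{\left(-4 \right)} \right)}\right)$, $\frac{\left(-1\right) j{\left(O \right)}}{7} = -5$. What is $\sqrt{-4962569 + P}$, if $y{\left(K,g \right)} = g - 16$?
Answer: $i \sqrt{5565995} \approx 2359.2 i$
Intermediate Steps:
$j{\left(O \right)} = 35$ ($j{\left(O \right)} = \left(-7\right) \left(-5\right) = 35$)
$y{\left(K,g \right)} = -16 + g$ ($y{\left(K,g \right)} = g - 16 = -16 + g$)
$P = -603426$ ($P = 617 \left(-997 + \left(-16 + 35\right)\right) = 617 \left(-997 + 19\right) = 617 \left(-978\right) = -603426$)
$\sqrt{-4962569 + P} = \sqrt{-4962569 - 603426} = \sqrt{-5565995} = i \sqrt{5565995}$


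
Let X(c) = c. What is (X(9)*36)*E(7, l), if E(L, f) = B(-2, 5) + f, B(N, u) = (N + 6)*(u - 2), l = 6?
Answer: 5832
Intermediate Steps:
B(N, u) = (-2 + u)*(6 + N) (B(N, u) = (6 + N)*(-2 + u) = (-2 + u)*(6 + N))
E(L, f) = 12 + f (E(L, f) = (-12 - 2*(-2) + 6*5 - 2*5) + f = (-12 + 4 + 30 - 10) + f = 12 + f)
(X(9)*36)*E(7, l) = (9*36)*(12 + 6) = 324*18 = 5832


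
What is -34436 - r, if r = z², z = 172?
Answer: -64020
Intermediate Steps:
r = 29584 (r = 172² = 29584)
-34436 - r = -34436 - 1*29584 = -34436 - 29584 = -64020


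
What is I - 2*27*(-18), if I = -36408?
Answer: -35436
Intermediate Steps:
I - 2*27*(-18) = -36408 - 2*27*(-18) = -36408 - 54*(-18) = -36408 - 1*(-972) = -36408 + 972 = -35436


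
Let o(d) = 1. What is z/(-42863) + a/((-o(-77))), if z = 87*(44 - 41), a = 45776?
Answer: -1962096949/42863 ≈ -45776.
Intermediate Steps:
z = 261 (z = 87*3 = 261)
z/(-42863) + a/((-o(-77))) = 261/(-42863) + 45776/((-1*1)) = 261*(-1/42863) + 45776/(-1) = -261/42863 + 45776*(-1) = -261/42863 - 45776 = -1962096949/42863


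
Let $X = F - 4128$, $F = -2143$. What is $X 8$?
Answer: $-50168$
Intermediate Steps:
$X = -6271$ ($X = -2143 - 4128 = -6271$)
$X 8 = \left(-6271\right) 8 = -50168$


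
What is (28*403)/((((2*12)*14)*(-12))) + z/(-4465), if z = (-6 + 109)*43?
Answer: -2437171/642960 ≈ -3.7906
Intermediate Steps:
z = 4429 (z = 103*43 = 4429)
(28*403)/((((2*12)*14)*(-12))) + z/(-4465) = (28*403)/((((2*12)*14)*(-12))) + 4429/(-4465) = 11284/(((24*14)*(-12))) + 4429*(-1/4465) = 11284/((336*(-12))) - 4429/4465 = 11284/(-4032) - 4429/4465 = 11284*(-1/4032) - 4429/4465 = -403/144 - 4429/4465 = -2437171/642960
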